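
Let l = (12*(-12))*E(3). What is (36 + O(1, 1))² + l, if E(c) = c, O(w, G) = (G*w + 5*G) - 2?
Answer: 1168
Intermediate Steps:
O(w, G) = -2 + 5*G + G*w (O(w, G) = (5*G + G*w) - 2 = -2 + 5*G + G*w)
l = -432 (l = (12*(-12))*3 = -144*3 = -432)
(36 + O(1, 1))² + l = (36 + (-2 + 5*1 + 1*1))² - 432 = (36 + (-2 + 5 + 1))² - 432 = (36 + 4)² - 432 = 40² - 432 = 1600 - 432 = 1168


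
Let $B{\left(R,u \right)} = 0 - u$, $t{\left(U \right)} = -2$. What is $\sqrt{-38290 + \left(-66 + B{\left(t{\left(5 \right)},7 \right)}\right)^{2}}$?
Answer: $i \sqrt{32961} \approx 181.55 i$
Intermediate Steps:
$B{\left(R,u \right)} = - u$
$\sqrt{-38290 + \left(-66 + B{\left(t{\left(5 \right)},7 \right)}\right)^{2}} = \sqrt{-38290 + \left(-66 - 7\right)^{2}} = \sqrt{-38290 + \left(-73\right)^{2}} = \sqrt{-38290 + 5329} = \sqrt{-32961} = i \sqrt{32961}$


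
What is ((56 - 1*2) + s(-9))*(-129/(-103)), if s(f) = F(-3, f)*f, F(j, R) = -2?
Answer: 9288/103 ≈ 90.175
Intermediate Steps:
s(f) = -2*f
((56 - 1*2) + s(-9))*(-129/(-103)) = ((56 - 1*2) - 2*(-9))*(-129/(-103)) = ((56 - 2) + 18)*(-129*(-1/103)) = (54 + 18)*(129/103) = 72*(129/103) = 9288/103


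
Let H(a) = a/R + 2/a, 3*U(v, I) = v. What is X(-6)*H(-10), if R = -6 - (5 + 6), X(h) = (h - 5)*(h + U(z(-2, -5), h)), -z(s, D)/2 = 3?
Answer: 2904/85 ≈ 34.165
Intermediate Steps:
z(s, D) = -6 (z(s, D) = -2*3 = -6)
U(v, I) = v/3
X(h) = (-5 + h)*(-2 + h) (X(h) = (h - 5)*(h + (⅓)*(-6)) = (-5 + h)*(h - 2) = (-5 + h)*(-2 + h))
R = -17 (R = -6 - 1*11 = -6 - 11 = -17)
H(a) = 2/a - a/17 (H(a) = a/(-17) + 2/a = a*(-1/17) + 2/a = -a/17 + 2/a = 2/a - a/17)
X(-6)*H(-10) = (10 + (-6)² - 7*(-6))*(2/(-10) - 1/17*(-10)) = (10 + 36 + 42)*(2*(-⅒) + 10/17) = 88*(-⅕ + 10/17) = 88*(33/85) = 2904/85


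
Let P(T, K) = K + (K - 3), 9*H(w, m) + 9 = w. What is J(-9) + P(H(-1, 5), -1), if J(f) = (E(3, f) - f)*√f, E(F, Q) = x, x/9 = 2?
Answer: -5 + 81*I ≈ -5.0 + 81.0*I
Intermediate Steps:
x = 18 (x = 9*2 = 18)
E(F, Q) = 18
J(f) = √f*(18 - f) (J(f) = (18 - f)*√f = √f*(18 - f))
H(w, m) = -1 + w/9
P(T, K) = -3 + 2*K (P(T, K) = K + (-3 + K) = -3 + 2*K)
J(-9) + P(H(-1, 5), -1) = √(-9)*(18 - 1*(-9)) + (-3 + 2*(-1)) = (3*I)*(18 + 9) + (-3 - 2) = (3*I)*27 - 5 = 81*I - 5 = -5 + 81*I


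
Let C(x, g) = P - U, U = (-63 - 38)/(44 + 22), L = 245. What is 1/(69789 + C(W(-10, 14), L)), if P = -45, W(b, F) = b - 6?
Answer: 66/4603205 ≈ 1.4338e-5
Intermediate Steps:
W(b, F) = -6 + b
U = -101/66 ≈ -1.5303
C(x, g) = -2869/66 (C(x, g) = -45 - 1*(-101/66) = -45 + 101/66 = -2869/66)
1/(69789 + C(W(-10, 14), L)) = 1/(69789 - 2869/66) = 1/(4603205/66) = 66/4603205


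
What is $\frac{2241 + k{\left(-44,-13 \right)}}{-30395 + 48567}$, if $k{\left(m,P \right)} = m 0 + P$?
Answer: $\frac{557}{4543} \approx 0.12261$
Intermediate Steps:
$k{\left(m,P \right)} = P$ ($k{\left(m,P \right)} = 0 + P = P$)
$\frac{2241 + k{\left(-44,-13 \right)}}{-30395 + 48567} = \frac{2241 - 13}{-30395 + 48567} = \frac{2228}{18172} = 2228 \cdot \frac{1}{18172} = \frac{557}{4543}$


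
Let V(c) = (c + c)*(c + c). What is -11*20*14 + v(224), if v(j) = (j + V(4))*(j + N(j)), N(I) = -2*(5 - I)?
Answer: 187576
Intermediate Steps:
V(c) = 4*c² (V(c) = (2*c)*(2*c) = 4*c²)
N(I) = -10 + 2*I
v(j) = (-10 + 3*j)*(64 + j) (v(j) = (j + 4*4²)*(j + (-10 + 2*j)) = (j + 4*16)*(-10 + 3*j) = (j + 64)*(-10 + 3*j) = (64 + j)*(-10 + 3*j) = (-10 + 3*j)*(64 + j))
-11*20*14 + v(224) = -11*20*14 + (-640 + 3*224² + 182*224) = -220*14 + (-640 + 3*50176 + 40768) = -3080 + (-640 + 150528 + 40768) = -3080 + 190656 = 187576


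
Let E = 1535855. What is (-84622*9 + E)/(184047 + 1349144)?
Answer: 70387/139381 ≈ 0.50500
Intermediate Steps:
(-84622*9 + E)/(184047 + 1349144) = (-84622*9 + 1535855)/(184047 + 1349144) = (-761598 + 1535855)/1533191 = 774257*(1/1533191) = 70387/139381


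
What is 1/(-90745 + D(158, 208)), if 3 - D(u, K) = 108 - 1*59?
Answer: -1/90791 ≈ -1.1014e-5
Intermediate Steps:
D(u, K) = -46 (D(u, K) = 3 - (108 - 1*59) = 3 - (108 - 59) = 3 - 1*49 = 3 - 49 = -46)
1/(-90745 + D(158, 208)) = 1/(-90745 - 46) = 1/(-90791) = -1/90791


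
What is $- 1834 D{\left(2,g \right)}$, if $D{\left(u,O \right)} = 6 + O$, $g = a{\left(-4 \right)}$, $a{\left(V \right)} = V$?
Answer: $-3668$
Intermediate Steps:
$g = -4$
$- 1834 D{\left(2,g \right)} = - 1834 \left(6 - 4\right) = \left(-1834\right) 2 = -3668$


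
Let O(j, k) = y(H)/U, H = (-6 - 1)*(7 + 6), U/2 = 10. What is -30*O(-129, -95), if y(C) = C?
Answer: 273/2 ≈ 136.50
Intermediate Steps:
U = 20 (U = 2*10 = 20)
H = -91 (H = -7*13 = -91)
O(j, k) = -91/20
-30*O(-129, -95) = -30*(-91/20) = 273/2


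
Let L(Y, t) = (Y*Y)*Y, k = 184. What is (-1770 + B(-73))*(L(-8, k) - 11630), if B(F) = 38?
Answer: 21029944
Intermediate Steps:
L(Y, t) = Y³ (L(Y, t) = Y²*Y = Y³)
(-1770 + B(-73))*(L(-8, k) - 11630) = (-1770 + 38)*((-8)³ - 11630) = -1732*(-512 - 11630) = -1732*(-12142) = 21029944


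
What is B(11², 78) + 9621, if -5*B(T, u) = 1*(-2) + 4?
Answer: 48103/5 ≈ 9620.6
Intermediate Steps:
B(T, u) = -⅖ (B(T, u) = -(1*(-2) + 4)/5 = -(-2 + 4)/5 = -⅕*2 = -⅖)
B(11², 78) + 9621 = -⅖ + 9621 = 48103/5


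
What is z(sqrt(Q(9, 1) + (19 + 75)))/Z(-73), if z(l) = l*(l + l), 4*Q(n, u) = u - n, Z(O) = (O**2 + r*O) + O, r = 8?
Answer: 23/584 ≈ 0.039384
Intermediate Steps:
Z(O) = O**2 + 9*O (Z(O) = (O**2 + 8*O) + O = O**2 + 9*O)
Q(n, u) = -n/4 + u/4 (Q(n, u) = (u - n)/4 = -n/4 + u/4)
z(l) = 2*l**2 (z(l) = l*(2*l) = 2*l**2)
z(sqrt(Q(9, 1) + (19 + 75)))/Z(-73) = (2*(sqrt((-1/4*9 + (1/4)*1) + (19 + 75)))**2)/((-73*(9 - 73))) = (2*(sqrt((-9/4 + 1/4) + 94))**2)/((-73*(-64))) = (2*(sqrt(-2 + 94))**2)/4672 = (2*(sqrt(92))**2)*(1/4672) = (2*(2*sqrt(23))**2)*(1/4672) = (2*92)*(1/4672) = 184*(1/4672) = 23/584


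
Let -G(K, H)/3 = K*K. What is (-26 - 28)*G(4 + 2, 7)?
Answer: 5832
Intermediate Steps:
G(K, H) = -3*K**2 (G(K, H) = -3*K*K = -3*K**2)
(-26 - 28)*G(4 + 2, 7) = (-26 - 28)*(-3*(4 + 2)**2) = -(-162)*6**2 = -(-162)*36 = -54*(-108) = 5832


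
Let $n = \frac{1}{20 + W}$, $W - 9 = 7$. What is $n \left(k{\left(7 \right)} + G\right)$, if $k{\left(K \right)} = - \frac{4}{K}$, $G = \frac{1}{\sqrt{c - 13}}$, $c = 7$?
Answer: $- \frac{1}{63} - \frac{i \sqrt{6}}{216} \approx -0.015873 - 0.01134 i$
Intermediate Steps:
$W = 16$ ($W = 9 + 7 = 16$)
$n = \frac{1}{36}$ ($n = \frac{1}{20 + 16} = \frac{1}{36} \approx 0.027778$)
$G = - \frac{i \sqrt{6}}{6}$ ($G = \frac{1}{\sqrt{7 - 13}} = \frac{1}{\sqrt{-6}} = \frac{1}{i \sqrt{6}} = - \frac{i \sqrt{6}}{6} \approx - 0.40825 i$)
$n \left(k{\left(7 \right)} + G\right) = \frac{- \frac{4}{7} - \frac{i \sqrt{6}}{6}}{36} = - \frac{1}{63} - \frac{i \sqrt{6}}{216}$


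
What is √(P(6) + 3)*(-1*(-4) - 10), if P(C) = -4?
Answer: -6*I ≈ -6.0*I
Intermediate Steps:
√(P(6) + 3)*(-1*(-4) - 10) = √(-4 + 3)*(-1*(-4) - 10) = √(-1)*(4 - 10) = I*(-6) = -6*I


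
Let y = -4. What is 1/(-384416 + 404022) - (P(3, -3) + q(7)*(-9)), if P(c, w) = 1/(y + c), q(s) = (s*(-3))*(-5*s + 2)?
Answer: 122302229/19606 ≈ 6238.0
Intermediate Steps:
q(s) = -3*s*(2 - 5*s) (q(s) = (-3*s)*(2 - 5*s) = -3*s*(2 - 5*s))
P(c, w) = 1/(-4 + c)
1/(-384416 + 404022) - (P(3, -3) + q(7)*(-9)) = 1/(-384416 + 404022) - (1/(-4 + 3) + (3*7*(-2 + 5*7))*(-9)) = 1/19606 - (1/(-1) + (3*7*(-2 + 35))*(-9)) = 1/19606 - (-1 + (3*7*33)*(-9)) = 1/19606 - (-1 + 693*(-9)) = 1/19606 - (-1 - 6237) = 1/19606 - 1*(-6238) = 1/19606 + 6238 = 122302229/19606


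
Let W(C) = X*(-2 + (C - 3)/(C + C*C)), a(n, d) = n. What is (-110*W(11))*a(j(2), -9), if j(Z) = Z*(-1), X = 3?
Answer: -1280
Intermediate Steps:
j(Z) = -Z
W(C) = -6 + 3*(-3 + C)/(C + C²) (W(C) = 3*(-2 + (C - 3)/(C + C*C)) = 3*(-2 + (-3 + C)/(C + C²)) = -6 + 3*(-3 + C)/(C + C²))
(-110*W(11))*a(j(2), -9) = (-330*(-3 - 1*11 - 2*11²)/(11*(1 + 11)))*(-1*2) = -330*(-3 - 11 - 2*121)/(11*12)*(-2) = -330*(-3 - 11 - 242)/(11*12)*(-2) = -330*(-256)/(11*12)*(-2) = -110*(-64/11)*(-2) = 640*(-2) = -1280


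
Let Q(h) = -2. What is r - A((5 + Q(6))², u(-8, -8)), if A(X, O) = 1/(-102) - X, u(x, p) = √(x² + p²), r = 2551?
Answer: 261121/102 ≈ 2560.0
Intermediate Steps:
u(x, p) = √(p² + x²)
A(X, O) = -1/102 - X
r - A((5 + Q(6))², u(-8, -8)) = 2551 - (-1/102 - (5 - 2)²) = 2551 - (-1/102 - 1*3²) = 2551 - (-1/102 - 1*9) = 2551 - (-1/102 - 9) = 2551 - 1*(-919/102) = 2551 + 919/102 = 261121/102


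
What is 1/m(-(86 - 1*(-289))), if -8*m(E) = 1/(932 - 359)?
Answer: -4584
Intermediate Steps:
m(E) = -1/4584 (m(E) = -1/(8*(932 - 359)) = -⅛/573 = -⅛*1/573 = -1/4584)
1/m(-(86 - 1*(-289))) = 1/(-1/4584) = -4584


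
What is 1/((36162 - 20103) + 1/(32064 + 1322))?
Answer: 33386/536145775 ≈ 6.2270e-5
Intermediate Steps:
1/((36162 - 20103) + 1/(32064 + 1322)) = 1/(16059 + 1/33386) = 1/(536145775/33386) = 33386/536145775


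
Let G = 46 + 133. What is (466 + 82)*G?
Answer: 98092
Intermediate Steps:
G = 179
(466 + 82)*G = (466 + 82)*179 = 548*179 = 98092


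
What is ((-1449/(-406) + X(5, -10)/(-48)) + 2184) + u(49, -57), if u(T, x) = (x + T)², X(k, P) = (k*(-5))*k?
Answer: 3137809/1392 ≈ 2254.2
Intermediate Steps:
X(k, P) = -5*k² (X(k, P) = (-5*k)*k = -5*k²)
u(T, x) = (T + x)²
((-1449/(-406) + X(5, -10)/(-48)) + 2184) + u(49, -57) = ((-1449/(-406) - 5*5²/(-48)) + 2184) + (49 - 57)² = ((-1449*(-1/406) - 5*25*(-1/48)) + 2184) + (-8)² = ((207/58 - 125*(-1/48)) + 2184) + 64 = ((207/58 + 125/48) + 2184) + 64 = (8593/1392 + 2184) + 64 = 3048721/1392 + 64 = 3137809/1392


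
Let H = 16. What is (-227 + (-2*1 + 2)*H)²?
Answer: 51529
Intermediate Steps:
(-227 + (-2*1 + 2)*H)² = (-227 + (-2*1 + 2)*16)² = (-227 + (-2 + 2)*16)² = (-227 + 0*16)² = (-227 + 0)² = (-227)² = 51529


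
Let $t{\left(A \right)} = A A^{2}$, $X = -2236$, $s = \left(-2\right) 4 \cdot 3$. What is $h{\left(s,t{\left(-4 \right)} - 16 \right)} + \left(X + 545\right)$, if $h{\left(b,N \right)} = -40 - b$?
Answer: $-1707$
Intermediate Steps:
$s = -24$ ($s = \left(-8\right) 3 = -24$)
$t{\left(A \right)} = A^{3}$
$h{\left(s,t{\left(-4 \right)} - 16 \right)} + \left(X + 545\right) = \left(-40 - -24\right) + \left(-2236 + 545\right) = \left(-40 + 24\right) - 1691 = -16 - 1691 = -1707$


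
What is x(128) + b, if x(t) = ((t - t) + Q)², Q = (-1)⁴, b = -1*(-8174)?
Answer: 8175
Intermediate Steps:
b = 8174
Q = 1
x(t) = 1 (x(t) = ((t - t) + 1)² = (0 + 1)² = 1² = 1)
x(128) + b = 1 + 8174 = 8175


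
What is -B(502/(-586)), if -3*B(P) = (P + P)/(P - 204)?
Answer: 502/180069 ≈ 0.0027878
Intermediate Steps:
B(P) = -2*P/(3*(-204 + P)) (B(P) = -(P + P)/(3*(P - 204)) = -2*P/(3*(-204 + P)))
-B(502/(-586)) = -(-2)*502/(-586)/(-612 + 3*(502/(-586))) = -(-2)*502*(-1/586)/(-612 + 3*(502*(-1/586))) = -(-2)*(-251)/(293*(-612 + 3*(-251/293))) = -(-2)*(-251)/(293*(-612 - 753/293)) = -(-2)*(-251)/(293*(-180069/293)) = -(-2)*(-251)*(-293)/(293*180069) = -1*(-502/180069) = 502/180069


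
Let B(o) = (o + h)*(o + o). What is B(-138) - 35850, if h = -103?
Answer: 30666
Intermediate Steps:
B(o) = 2*o*(-103 + o) (B(o) = (o - 103)*(o + o) = (-103 + o)*(2*o) = 2*o*(-103 + o))
B(-138) - 35850 = 2*(-138)*(-103 - 138) - 35850 = 2*(-138)*(-241) - 35850 = 66516 - 35850 = 30666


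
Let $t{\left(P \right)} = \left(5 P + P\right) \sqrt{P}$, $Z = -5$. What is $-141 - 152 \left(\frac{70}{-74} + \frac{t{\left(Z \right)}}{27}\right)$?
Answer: $\frac{103}{37} + \frac{1520 i \sqrt{5}}{9} \approx 2.7838 + 377.65 i$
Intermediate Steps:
$t{\left(P \right)} = 6 P^{\frac{3}{2}}$ ($t{\left(P \right)} = 6 P \sqrt{P} = 6 P^{\frac{3}{2}}$)
$-141 - 152 \left(\frac{70}{-74} + \frac{t{\left(Z \right)}}{27}\right) = -141 - 152 \left(\frac{70}{-74} + \frac{6 \left(-5\right)^{\frac{3}{2}}}{27}\right) = -141 - 152 \left(70 \left(- \frac{1}{74}\right) + 6 \left(- 5 i \sqrt{5}\right) \frac{1}{27}\right) = -141 - 152 \left(- \frac{35}{37} + - 30 i \sqrt{5} \cdot \frac{1}{27}\right) = -141 - 152 \left(- \frac{35}{37} - \frac{10 i \sqrt{5}}{9}\right) = -141 + \left(\frac{5320}{37} + \frac{1520 i \sqrt{5}}{9}\right) = \frac{103}{37} + \frac{1520 i \sqrt{5}}{9}$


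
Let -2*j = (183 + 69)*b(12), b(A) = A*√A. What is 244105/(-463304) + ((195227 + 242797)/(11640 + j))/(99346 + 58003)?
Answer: -7201439252936625/13675900296346312 + 2299626*√3/29518200353 ≈ -0.52644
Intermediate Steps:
b(A) = A^(3/2)
j = -3024*√3 (j = -(183 + 69)*12^(3/2)/2 = -126*24*√3 = -3024*√3 ≈ -5237.7)
244105/(-463304) + ((195227 + 242797)/(11640 + j))/(99346 + 58003) = 244105/(-463304) + ((195227 + 242797)/(11640 - 3024*√3))/(99346 + 58003) = 244105*(-1/463304) + (438024/(11640 - 3024*√3))/157349 = -244105/463304 + (438024/(11640 - 3024*√3))*(1/157349) = -244105/463304 + 438024/(157349*(11640 - 3024*√3))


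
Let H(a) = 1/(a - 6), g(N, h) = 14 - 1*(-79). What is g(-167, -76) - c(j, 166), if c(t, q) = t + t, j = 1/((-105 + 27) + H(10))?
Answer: 28931/311 ≈ 93.026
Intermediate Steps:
g(N, h) = 93 (g(N, h) = 14 + 79 = 93)
H(a) = 1/(-6 + a)
j = -4/311 (j = 1/((-105 + 27) + 1/(-6 + 10)) = 1/(-78 + 1/4) = 1/(-78 + ¼) = 1/(-311/4) = -4/311 ≈ -0.012862)
c(t, q) = 2*t
g(-167, -76) - c(j, 166) = 93 - 2*(-4)/311 = 93 - 1*(-8/311) = 93 + 8/311 = 28931/311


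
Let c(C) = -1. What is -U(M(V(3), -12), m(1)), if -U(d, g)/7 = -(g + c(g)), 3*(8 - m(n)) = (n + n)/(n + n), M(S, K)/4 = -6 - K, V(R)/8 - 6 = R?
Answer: -140/3 ≈ -46.667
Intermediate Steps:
V(R) = 48 + 8*R
M(S, K) = -24 - 4*K (M(S, K) = 4*(-6 - K) = -24 - 4*K)
m(n) = 23/3 (m(n) = 8 - (n + n)/(3*(n + n)) = 8 - 2*n/(3*(2*n)) = 8 - 2*n*1/(2*n)/3 = 8 - ⅓*1 = 8 - ⅓ = 23/3)
U(d, g) = -7 + 7*g (U(d, g) = -(-7)*(g - 1) = -(-7)*(-1 + g) = -7*(1 - g) = -7 + 7*g)
-U(M(V(3), -12), m(1)) = -(-7 + 7*(23/3)) = -(-7 + 161/3) = -1*140/3 = -140/3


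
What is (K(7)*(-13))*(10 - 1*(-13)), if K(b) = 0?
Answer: 0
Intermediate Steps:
(K(7)*(-13))*(10 - 1*(-13)) = (0*(-13))*(10 - 1*(-13)) = 0*(10 + 13) = 0*23 = 0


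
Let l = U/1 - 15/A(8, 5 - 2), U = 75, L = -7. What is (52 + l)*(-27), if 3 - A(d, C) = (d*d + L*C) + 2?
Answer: -48141/14 ≈ -3438.6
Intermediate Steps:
A(d, C) = 1 - d**2 + 7*C (A(d, C) = 3 - ((d*d - 7*C) + 2) = 3 - ((d**2 - 7*C) + 2) = 3 - (2 + d**2 - 7*C) = 3 + (-2 - d**2 + 7*C) = 1 - d**2 + 7*C)
l = 1055/14 (l = 75/1 - 15/(1 - 1*8**2 + 7*(5 - 2)) = 75*1 - 15/(1 - 1*64 + 7*3) = 75 - 15/(1 - 64 + 21) = 75 - 15/(-42) = 75 - 15*(-1/42) = 75 + 5/14 = 1055/14 ≈ 75.357)
(52 + l)*(-27) = (52 + 1055/14)*(-27) = (1783/14)*(-27) = -48141/14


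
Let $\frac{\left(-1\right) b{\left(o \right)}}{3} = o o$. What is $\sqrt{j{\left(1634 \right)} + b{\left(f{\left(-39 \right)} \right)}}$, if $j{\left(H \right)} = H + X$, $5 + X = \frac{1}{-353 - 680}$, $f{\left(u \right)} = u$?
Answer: $\frac{i \sqrt{3130840159}}{1033} \approx 54.166 i$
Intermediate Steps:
$b{\left(o \right)} = - 3 o^{2}$ ($b{\left(o \right)} = - 3 o o = - 3 o^{2}$)
$X = - \frac{5166}{1033}$ ($X = -5 + \frac{1}{-353 - 680} = -5 + \frac{1}{-1033} = -5 - \frac{1}{1033} = - \frac{5166}{1033} \approx -5.001$)
$j{\left(H \right)} = - \frac{5166}{1033} + H$ ($j{\left(H \right)} = H - \frac{5166}{1033} = - \frac{5166}{1033} + H$)
$\sqrt{j{\left(1634 \right)} + b{\left(f{\left(-39 \right)} \right)}} = \sqrt{\left(- \frac{5166}{1033} + 1634\right) - 3 \left(-39\right)^{2}} = \sqrt{\frac{1682756}{1033} - 4563} = \sqrt{- \frac{3030823}{1033}} = \frac{i \sqrt{3130840159}}{1033}$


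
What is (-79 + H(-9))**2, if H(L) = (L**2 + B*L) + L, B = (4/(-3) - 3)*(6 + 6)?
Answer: 212521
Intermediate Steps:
B = -52 (B = (4*(-1/3) - 3)*12 = (-4/3 - 3)*12 = -13/3*12 = -52)
H(L) = L**2 - 51*L (H(L) = (L**2 - 52*L) + L = L**2 - 51*L)
(-79 + H(-9))**2 = (-79 - 9*(-51 - 9))**2 = (-79 - 9*(-60))**2 = (-79 + 540)**2 = 461**2 = 212521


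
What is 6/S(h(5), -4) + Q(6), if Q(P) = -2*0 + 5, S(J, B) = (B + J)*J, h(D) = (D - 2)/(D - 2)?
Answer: 3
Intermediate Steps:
h(D) = 1 (h(D) = (-2 + D)/(-2 + D) = 1)
S(J, B) = J*(B + J)
Q(P) = 5 (Q(P) = 0 + 5 = 5)
6/S(h(5), -4) + Q(6) = 6/(1*(-4 + 1)) + 5 = 6/(1*(-3)) + 5 = 6/(-3) + 5 = -1/3*6 + 5 = -2 + 5 = 3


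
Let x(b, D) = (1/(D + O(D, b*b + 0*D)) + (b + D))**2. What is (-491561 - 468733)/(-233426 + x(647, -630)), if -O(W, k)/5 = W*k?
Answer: 1669713777129378875529600/405367586237724019978319 ≈ 4.1190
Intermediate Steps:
O(W, k) = -5*W*k
x(b, D) = (D + b + 1/(D - 5*D*b**2))**2 (x(b, D) = (1/(D - 5*D*(b*b + 0*D)) + (b + D))**2 = (1/(D - 5*D*(b**2 + 0)) + (D + b))**2 = (1/(D - 5*D*b**2) + (D + b))**2 = (D + b + 1/(D - 5*D*b**2))**2)
(-491561 - 468733)/(-233426 + x(647, -630)) = (-491561 - 468733)/(-233426 + (1 + (-630)**2 - 630*647 - 5*(-630)*647**3 - 5*(-630)**2*647**2)**2/((-630)**2*(-1 + 5*647**2)**2)) = -960294/(-233426 + (1 + 396900 - 407610 - 5*(-630)*270840023 - 5*396900*418609)**2/(396900*(-1 + 5*418609)**2)) = -960294/(-233426 + (1 + 396900 - 407610 + 853146072450 - 830729560500)**2/(396900*(-1 + 2093045)**2)) = -960294/(-233426 + (1/396900)*22416501241**2/2093044**2) = -960294/(-233426 + (1/396900)*(1/4380833185936)*502499527887754540081) = -960294/(-233426 + 502499527887754540081/1738752691497998400) = -960294/(-405367586237724019978319/1738752691497998400) = -960294*(-1738752691497998400/405367586237724019978319) = 1669713777129378875529600/405367586237724019978319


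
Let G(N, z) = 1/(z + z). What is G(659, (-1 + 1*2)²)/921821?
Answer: 1/1843642 ≈ 5.4240e-7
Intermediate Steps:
G(N, z) = 1/(2*z)
G(659, (-1 + 1*2)²)/921821 = (1/(2*((-1 + 1*2)²)))/921821 = (1/(2*((-1 + 2)²)))*(1/921821) = (1/(2*(1²)))*(1/921821) = ((½)/1)*(1/921821) = ((½)*1)*(1/921821) = (½)*(1/921821) = 1/1843642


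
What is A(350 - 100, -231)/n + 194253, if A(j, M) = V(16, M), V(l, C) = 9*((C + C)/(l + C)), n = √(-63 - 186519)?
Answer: 194253 - 63*I*√1542/55255 ≈ 1.9425e+5 - 0.044773*I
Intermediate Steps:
n = 11*I*√1542 (n = √(-186582) = 11*I*√1542 ≈ 431.95*I)
V(l, C) = 18*C/(C + l) (V(l, C) = 9*((2*C)/(C + l)) = 9*(2*C/(C + l)) = 18*C/(C + l))
A(j, M) = 18*M/(16 + M) (A(j, M) = 18*M/(M + 16) = 18*M/(16 + M))
A(350 - 100, -231)/n + 194253 = (18*(-231)/(16 - 231))/((11*I*√1542)) + 194253 = (18*(-231)/(-215))*(-I*√1542/16962) + 194253 = (18*(-231)*(-1/215))*(-I*√1542/16962) + 194253 = 4158*(-I*√1542/16962)/215 + 194253 = -63*I*√1542/55255 + 194253 = 194253 - 63*I*√1542/55255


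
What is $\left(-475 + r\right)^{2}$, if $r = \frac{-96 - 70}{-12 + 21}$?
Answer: $\frac{19722481}{81} \approx 2.4349 \cdot 10^{5}$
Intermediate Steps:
$r = - \frac{166}{9} \approx -18.444$
$\left(-475 + r\right)^{2} = \left(-475 - \frac{166}{9}\right)^{2} = \left(- \frac{4441}{9}\right)^{2} = \frac{19722481}{81}$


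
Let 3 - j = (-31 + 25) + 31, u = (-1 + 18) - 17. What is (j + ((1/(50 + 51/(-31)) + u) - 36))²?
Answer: 7553521921/2247001 ≈ 3361.6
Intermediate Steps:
u = 0 (u = 17 - 17 = 0)
j = -22 (j = 3 - ((-31 + 25) + 31) = 3 - (-6 + 31) = 3 - 1*25 = 3 - 25 = -22)
(j + ((1/(50 + 51/(-31)) + u) - 36))² = (-22 + ((1/(50 + 51/(-31)) + 0) - 36))² = (-22 + ((1/(50 + 51*(-1/31)) + 0) - 36))² = (-22 + ((1/(50 - 51/31) + 0) - 36))² = (-22 + ((1/(1499/31) + 0) - 36))² = (-22 + ((31/1499 + 0) - 36))² = (-22 + (31/1499 - 36))² = (-22 - 53933/1499)² = (-86911/1499)² = 7553521921/2247001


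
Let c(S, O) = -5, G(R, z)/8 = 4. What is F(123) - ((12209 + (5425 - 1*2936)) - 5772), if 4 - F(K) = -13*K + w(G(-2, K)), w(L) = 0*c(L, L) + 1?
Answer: -7324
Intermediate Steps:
G(R, z) = 32 (G(R, z) = 8*4 = 32)
w(L) = 1 (w(L) = 0*(-5) + 1 = 0 + 1 = 1)
F(K) = 3 + 13*K (F(K) = 4 - (-13*K + 1) = 4 - (1 - 13*K) = 4 + (-1 + 13*K) = 3 + 13*K)
F(123) - ((12209 + (5425 - 1*2936)) - 5772) = (3 + 13*123) - ((12209 + (5425 - 1*2936)) - 5772) = (3 + 1599) - ((12209 + (5425 - 2936)) - 5772) = 1602 - ((12209 + 2489) - 5772) = 1602 - (14698 - 5772) = 1602 - 1*8926 = 1602 - 8926 = -7324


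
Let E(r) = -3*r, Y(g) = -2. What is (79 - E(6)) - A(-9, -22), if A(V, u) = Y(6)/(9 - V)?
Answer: 874/9 ≈ 97.111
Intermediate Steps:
A(V, u) = -2/(9 - V)
(79 - E(6)) - A(-9, -22) = (79 - (-3)*6) - 2/(-9 - 9) = (79 - 1*(-18)) - 2/(-18) = (79 + 18) - 2*(-1)/18 = 97 - 1*(-⅑) = 97 + ⅑ = 874/9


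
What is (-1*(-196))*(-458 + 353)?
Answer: -20580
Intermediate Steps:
(-1*(-196))*(-458 + 353) = 196*(-105) = -20580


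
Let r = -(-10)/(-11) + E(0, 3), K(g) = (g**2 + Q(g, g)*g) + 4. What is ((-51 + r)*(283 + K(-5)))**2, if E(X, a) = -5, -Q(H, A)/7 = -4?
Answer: 11593259584/121 ≈ 9.5812e+7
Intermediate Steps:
Q(H, A) = 28 (Q(H, A) = -7*(-4) = 28)
K(g) = 4 + g**2 + 28*g (K(g) = (g**2 + 28*g) + 4 = 4 + g**2 + 28*g)
r = -65/11 (r = -(-10)/(-11) - 5 = -(-10)*(-1)/11 - 5 = -1*10/11 - 5 = -10/11 - 5 = -65/11 ≈ -5.9091)
((-51 + r)*(283 + K(-5)))**2 = ((-51 - 65/11)*(283 + (4 + (-5)**2 + 28*(-5))))**2 = (-626*(283 + (4 + 25 - 140))/11)**2 = (-626*(283 - 111)/11)**2 = (-626/11*172)**2 = (-107672/11)**2 = 11593259584/121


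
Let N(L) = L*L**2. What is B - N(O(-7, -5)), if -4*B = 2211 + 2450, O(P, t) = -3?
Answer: -4553/4 ≈ -1138.3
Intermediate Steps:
B = -4661/4 (B = -(2211 + 2450)/4 = -1/4*4661 = -4661/4 ≈ -1165.3)
N(L) = L**3
B - N(O(-7, -5)) = -4661/4 - 1*(-3)**3 = -4661/4 - 1*(-27) = -4661/4 + 27 = -4553/4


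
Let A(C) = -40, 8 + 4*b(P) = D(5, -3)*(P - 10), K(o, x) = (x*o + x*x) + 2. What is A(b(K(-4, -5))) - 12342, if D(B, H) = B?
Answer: -12382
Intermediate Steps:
K(o, x) = 2 + x² + o*x (K(o, x) = (o*x + x²) + 2 = (x² + o*x) + 2 = 2 + x² + o*x)
b(P) = -29/2 + 5*P/4 (b(P) = -2 + (5*(P - 10))/4 = -2 + (5*(-10 + P))/4 = -2 + (-50 + 5*P)/4 = -2 + (-25/2 + 5*P/4) = -29/2 + 5*P/4)
A(b(K(-4, -5))) - 12342 = -40 - 12342 = -12382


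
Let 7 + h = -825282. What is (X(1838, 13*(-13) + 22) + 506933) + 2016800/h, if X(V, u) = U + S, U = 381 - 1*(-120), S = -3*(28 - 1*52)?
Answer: 418837102434/825289 ≈ 5.0750e+5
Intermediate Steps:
h = -825289 (h = -7 - 825282 = -825289)
S = 72 (S = -3*(28 - 52) = -3*(-24) = 72)
U = 501 (U = 381 + 120 = 501)
X(V, u) = 573 (X(V, u) = 501 + 72 = 573)
(X(1838, 13*(-13) + 22) + 506933) + 2016800/h = (573 + 506933) + 2016800/(-825289) = 507506 + 2016800*(-1/825289) = 507506 - 2016800/825289 = 418837102434/825289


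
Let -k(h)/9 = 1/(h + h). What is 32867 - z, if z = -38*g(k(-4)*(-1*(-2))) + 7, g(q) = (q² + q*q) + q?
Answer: 133321/4 ≈ 33330.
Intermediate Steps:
k(h) = -9/(2*h) (k(h) = -9/(h + h) = -9*1/(2*h) = -9/(2*h))
g(q) = q + 2*q² (g(q) = (q² + q²) + q = 2*q² + q = q + 2*q²)
z = -1853/4 (z = -38*(-9/2/(-4))*(-1*(-2))*(1 + 2*((-9/2/(-4))*(-1*(-2)))) + 7 = -38*-9/2*(-¼)*2*(1 + 2*(-9/2*(-¼)*2)) + 7 = -38*(9/8)*2*(1 + 2*((9/8)*2)) + 7 = -171*(1 + 2*(9/4))/2 + 7 = -171*(1 + 9/2)/2 + 7 = -171*11/(2*2) + 7 = -38*99/8 + 7 = -1881/4 + 7 = -1853/4 ≈ -463.25)
32867 - z = 32867 - 1*(-1853/4) = 32867 + 1853/4 = 133321/4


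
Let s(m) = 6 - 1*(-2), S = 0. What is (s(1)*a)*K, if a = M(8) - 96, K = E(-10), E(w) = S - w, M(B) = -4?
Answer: -8000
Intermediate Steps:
s(m) = 8 (s(m) = 6 + 2 = 8)
E(w) = -w (E(w) = 0 - w = -w)
K = 10 (K = -1*(-10) = 10)
a = -100 (a = -4 - 96 = -100)
(s(1)*a)*K = (8*(-100))*10 = -800*10 = -8000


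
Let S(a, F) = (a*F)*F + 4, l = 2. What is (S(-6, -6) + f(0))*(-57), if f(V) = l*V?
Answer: 12084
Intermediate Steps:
S(a, F) = 4 + a*F² (S(a, F) = (F*a)*F + 4 = a*F² + 4 = 4 + a*F²)
f(V) = 2*V
(S(-6, -6) + f(0))*(-57) = ((4 - 6*(-6)²) + 2*0)*(-57) = ((4 - 6*36) + 0)*(-57) = ((4 - 216) + 0)*(-57) = (-212 + 0)*(-57) = -212*(-57) = 12084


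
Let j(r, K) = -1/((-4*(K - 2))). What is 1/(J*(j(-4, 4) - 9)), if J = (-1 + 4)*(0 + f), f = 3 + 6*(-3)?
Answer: 8/3195 ≈ 0.0025039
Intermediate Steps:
f = -15 (f = 3 - 18 = -15)
j(r, K) = -1/(8 - 4*K) (j(r, K) = -1/((-4*(-2 + K))) = -1/(8 - 4*K))
J = -45 (J = (-1 + 4)*(0 - 15) = 3*(-15) = -45)
1/(J*(j(-4, 4) - 9)) = 1/(-45*(1/(4*(-2 + 4)) - 9)) = 1/(-45*((1/4)/2 - 9)) = 1/(-45*((1/4)*(1/2) - 9)) = 1/(-45*(1/8 - 9)) = 1/(-45*(-71/8)) = 1/(3195/8) = 8/3195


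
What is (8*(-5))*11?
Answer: -440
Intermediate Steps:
(8*(-5))*11 = -40*11 = -440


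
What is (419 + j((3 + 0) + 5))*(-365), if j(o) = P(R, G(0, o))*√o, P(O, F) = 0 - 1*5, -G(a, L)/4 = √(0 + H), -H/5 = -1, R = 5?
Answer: -152935 + 3650*√2 ≈ -1.4777e+5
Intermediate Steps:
H = 5 (H = -5*(-1) = 5)
G(a, L) = -4*√5 (G(a, L) = -4*√(0 + 5) = -4*√5)
P(O, F) = -5 (P(O, F) = 0 - 5 = -5)
j(o) = -5*√o
(419 + j((3 + 0) + 5))*(-365) = (419 - 5*√((3 + 0) + 5))*(-365) = (419 - 5*√(3 + 5))*(-365) = (419 - 10*√2)*(-365) = -152935 + 3650*√2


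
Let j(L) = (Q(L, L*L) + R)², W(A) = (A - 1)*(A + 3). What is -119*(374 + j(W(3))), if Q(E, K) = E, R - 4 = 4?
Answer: -92106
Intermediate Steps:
R = 8 (R = 4 + 4 = 8)
W(A) = (-1 + A)*(3 + A)
j(L) = (8 + L)² (j(L) = (L + 8)² = (8 + L)²)
-119*(374 + j(W(3))) = -119*(374 + (8 + (-3 + 3² + 2*3))²) = -119*(374 + (8 + (-3 + 9 + 6))²) = -119*(374 + (8 + 12)²) = -119*(374 + 20²) = -119*(374 + 400) = -119*774 = -92106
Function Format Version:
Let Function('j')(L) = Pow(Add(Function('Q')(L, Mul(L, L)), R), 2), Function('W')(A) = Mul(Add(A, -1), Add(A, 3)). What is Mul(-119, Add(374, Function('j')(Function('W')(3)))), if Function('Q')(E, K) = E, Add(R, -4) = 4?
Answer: -92106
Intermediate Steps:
R = 8 (R = Add(4, 4) = 8)
Function('W')(A) = Mul(Add(-1, A), Add(3, A))
Function('j')(L) = Pow(Add(8, L), 2) (Function('j')(L) = Pow(Add(L, 8), 2) = Pow(Add(8, L), 2))
Mul(-119, Add(374, Function('j')(Function('W')(3)))) = Mul(-119, Add(374, Pow(Add(8, Add(-3, Pow(3, 2), Mul(2, 3))), 2))) = Mul(-119, Add(374, Pow(Add(8, Add(-3, 9, 6)), 2))) = Mul(-119, Add(374, Pow(Add(8, 12), 2))) = Mul(-119, Add(374, Pow(20, 2))) = Mul(-119, Add(374, 400)) = Mul(-119, 774) = -92106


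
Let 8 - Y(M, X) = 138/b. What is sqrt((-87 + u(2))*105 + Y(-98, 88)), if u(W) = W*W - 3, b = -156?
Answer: 3*I*sqrt(677586)/26 ≈ 94.979*I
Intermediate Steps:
Y(M, X) = 231/26 (Y(M, X) = 8 - 138/(-156) = 8 - 138*(-1)/156 = 8 - 1*(-23/26) = 8 + 23/26 = 231/26)
u(W) = -3 + W**2 (u(W) = W**2 - 3 = -3 + W**2)
sqrt((-87 + u(2))*105 + Y(-98, 88)) = sqrt((-87 + (-3 + 2**2))*105 + 231/26) = sqrt((-87 + (-3 + 4))*105 + 231/26) = sqrt((-87 + 1)*105 + 231/26) = sqrt(-86*105 + 231/26) = sqrt(-9030 + 231/26) = sqrt(-234549/26) = 3*I*sqrt(677586)/26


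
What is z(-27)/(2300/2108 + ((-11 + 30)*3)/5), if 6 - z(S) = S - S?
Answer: 7905/16457 ≈ 0.48034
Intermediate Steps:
z(S) = 6 (z(S) = 6 - (S - S) = 6 - 1*0 = 6 + 0 = 6)
z(-27)/(2300/2108 + ((-11 + 30)*3)/5) = 6/(2300/2108 + ((-11 + 30)*3)/5) = 6/(2300*(1/2108) + (19*3)*(⅕)) = 6/(575/527 + 57*(⅕)) = 6/(575/527 + 57/5) = 6/(32914/2635) = 6*(2635/32914) = 7905/16457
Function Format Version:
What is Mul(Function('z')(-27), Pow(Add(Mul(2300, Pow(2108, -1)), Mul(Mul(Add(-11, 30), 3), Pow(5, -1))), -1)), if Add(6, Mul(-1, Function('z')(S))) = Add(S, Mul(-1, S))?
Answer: Rational(7905, 16457) ≈ 0.48034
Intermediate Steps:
Function('z')(S) = 6 (Function('z')(S) = Add(6, Mul(-1, Add(S, Mul(-1, S)))) = Add(6, Mul(-1, 0)) = Add(6, 0) = 6)
Mul(Function('z')(-27), Pow(Add(Mul(2300, Pow(2108, -1)), Mul(Mul(Add(-11, 30), 3), Pow(5, -1))), -1)) = Mul(6, Pow(Add(Mul(2300, Pow(2108, -1)), Mul(Mul(Add(-11, 30), 3), Pow(5, -1))), -1)) = Mul(6, Pow(Add(Mul(2300, Rational(1, 2108)), Mul(Mul(19, 3), Rational(1, 5))), -1)) = Mul(6, Pow(Add(Rational(575, 527), Mul(57, Rational(1, 5))), -1)) = Mul(6, Pow(Add(Rational(575, 527), Rational(57, 5)), -1)) = Mul(6, Pow(Rational(32914, 2635), -1)) = Mul(6, Rational(2635, 32914)) = Rational(7905, 16457)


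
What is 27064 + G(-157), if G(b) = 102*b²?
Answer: 2541262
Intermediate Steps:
27064 + G(-157) = 27064 + 102*(-157)² = 27064 + 102*24649 = 27064 + 2514198 = 2541262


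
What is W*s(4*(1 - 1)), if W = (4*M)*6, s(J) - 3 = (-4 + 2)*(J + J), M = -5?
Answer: -360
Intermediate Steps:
s(J) = 3 - 4*J (s(J) = 3 + (-4 + 2)*(J + J) = 3 - 4*J)
W = -120 (W = (4*(-5))*6 = -20*6 = -120)
W*s(4*(1 - 1)) = -120*(3 - 16*(1 - 1)) = -120*(3 - 16*0) = -120*(3 - 4*0) = -120*(3 + 0) = -120*3 = -360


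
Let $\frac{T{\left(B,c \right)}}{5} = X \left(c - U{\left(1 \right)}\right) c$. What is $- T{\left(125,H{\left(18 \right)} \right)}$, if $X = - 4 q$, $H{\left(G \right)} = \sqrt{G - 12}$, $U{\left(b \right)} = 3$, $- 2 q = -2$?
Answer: $120 - 60 \sqrt{6} \approx -26.969$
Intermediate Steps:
$q = 1$ ($q = \left(- \frac{1}{2}\right) \left(-2\right) = 1$)
$H{\left(G \right)} = \sqrt{-12 + G}$
$X = -4$ ($X = \left(-4\right) 1 = -4$)
$T{\left(B,c \right)} = 5 c \left(12 - 4 c\right)$ ($T{\left(B,c \right)} = 5 - 4 \left(c - 3\right) c = 5 - 4 \left(-3 + c\right) c = 5 \left(12 - 4 c\right) c = 5 c \left(12 - 4 c\right)$)
$- T{\left(125,H{\left(18 \right)} \right)} = - 20 \sqrt{-12 + 18} \left(3 - \sqrt{-12 + 18}\right) = - 20 \sqrt{6} \left(3 - \sqrt{6}\right)$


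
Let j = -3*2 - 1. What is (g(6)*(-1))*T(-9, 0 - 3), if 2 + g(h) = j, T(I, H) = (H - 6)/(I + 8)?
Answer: 81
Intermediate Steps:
T(I, H) = (-6 + H)/(8 + I)
j = -7 (j = -6 - 1 = -7)
g(h) = -9 (g(h) = -2 - 7 = -9)
(g(6)*(-1))*T(-9, 0 - 3) = (-9*(-1))*((-6 + (0 - 3))/(8 - 9)) = 9*((-6 - 3)/(-1)) = 9*(-1*(-9)) = 9*9 = 81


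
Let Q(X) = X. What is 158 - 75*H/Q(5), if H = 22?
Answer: -172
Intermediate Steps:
158 - 75*H/Q(5) = 158 - 1650/5 = 158 - 75*22/5 = 158 - 330 = -172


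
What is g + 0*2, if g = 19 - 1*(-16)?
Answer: 35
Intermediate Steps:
g = 35 (g = 19 + 16 = 35)
g + 0*2 = 35 + 0*2 = 35 + 0 = 35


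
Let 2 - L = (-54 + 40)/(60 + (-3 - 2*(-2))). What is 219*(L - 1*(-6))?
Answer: 109938/61 ≈ 1802.3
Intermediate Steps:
L = 136/61 (L = 2 - (-54 + 40)/(60 + (-3 - 2*(-2))) = 2 - (-14)/(60 + (-3 + 4)) = 2 - (-14)/(60 + 1) = 2 - (-14)/61 = 2 - 1*(-14/61) = 2 + 14/61 = 136/61 ≈ 2.2295)
219*(L - 1*(-6)) = 219*(136/61 - 1*(-6)) = 219*(136/61 + 6) = 219*(502/61) = 109938/61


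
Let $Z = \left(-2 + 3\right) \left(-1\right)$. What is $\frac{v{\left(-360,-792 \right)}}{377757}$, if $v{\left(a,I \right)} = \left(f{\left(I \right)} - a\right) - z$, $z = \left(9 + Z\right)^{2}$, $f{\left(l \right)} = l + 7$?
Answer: $- \frac{163}{125919} \approx -0.0012945$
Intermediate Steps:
$Z = -1$ ($Z = 1 \left(-1\right) = -1$)
$f{\left(l \right)} = 7 + l$
$z = 64$ ($z = \left(9 - 1\right)^{2} = 8^{2} = 64$)
$v{\left(a,I \right)} = -57 + I - a$ ($v{\left(a,I \right)} = \left(\left(7 + I\right) - a\right) - 64 = \left(7 + I - a\right) - 64 = -57 + I - a$)
$\frac{v{\left(-360,-792 \right)}}{377757} = \frac{-57 - 792 - -360}{377757} = \left(-57 - 792 + 360\right) \frac{1}{377757} = \left(-489\right) \frac{1}{377757} = - \frac{163}{125919}$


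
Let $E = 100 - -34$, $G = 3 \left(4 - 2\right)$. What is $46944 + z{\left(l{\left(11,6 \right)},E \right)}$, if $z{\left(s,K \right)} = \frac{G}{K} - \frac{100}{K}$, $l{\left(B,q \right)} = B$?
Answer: $\frac{3145201}{67} \approx 46943.0$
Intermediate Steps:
$G = 6$ ($G = 3 \cdot 2 = 6$)
$E = 134$ ($E = 100 + 34 = 134$)
$z{\left(s,K \right)} = - \frac{94}{K}$ ($z{\left(s,K \right)} = \frac{6}{K} - \frac{100}{K} = - \frac{94}{K}$)
$46944 + z{\left(l{\left(11,6 \right)},E \right)} = 46944 - \frac{94}{134} = 46944 - \frac{47}{67} = \frac{3145201}{67}$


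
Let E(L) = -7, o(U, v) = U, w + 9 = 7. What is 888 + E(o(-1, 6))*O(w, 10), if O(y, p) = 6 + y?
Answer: 860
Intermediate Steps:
w = -2 (w = -9 + 7 = -2)
888 + E(o(-1, 6))*O(w, 10) = 888 - 7*(6 - 2) = 888 - 7*4 = 888 - 28 = 860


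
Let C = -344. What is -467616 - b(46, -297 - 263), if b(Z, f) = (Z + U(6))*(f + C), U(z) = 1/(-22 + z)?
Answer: -852177/2 ≈ -4.2609e+5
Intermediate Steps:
b(Z, f) = (-344 + f)*(-1/16 + Z) (b(Z, f) = (Z + 1/(-22 + 6))*(f - 344) = (Z + 1/(-16))*(-344 + f) = (Z - 1/16)*(-344 + f) = (-1/16 + Z)*(-344 + f) = (-344 + f)*(-1/16 + Z))
-467616 - b(46, -297 - 263) = -467616 - (43/2 - 344*46 - (-297 - 263)/16 + 46*(-297 - 263)) = -467616 - (43/2 - 15824 - 1/16*(-560) + 46*(-560)) = -467616 - (43/2 - 15824 + 35 - 25760) = -467616 - 1*(-83055/2) = -467616 + 83055/2 = -852177/2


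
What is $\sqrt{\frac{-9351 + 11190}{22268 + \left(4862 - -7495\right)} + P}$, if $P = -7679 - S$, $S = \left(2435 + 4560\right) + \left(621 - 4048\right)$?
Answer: $\frac{24 i \sqrt{936379110}}{6925} \approx 106.05 i$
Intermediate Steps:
$S = 3568$ ($S = 6995 - 3427 = 3568$)
$P = -11247$ ($P = -7679 - 3568 = -11247$)
$\sqrt{\frac{-9351 + 11190}{22268 + \left(4862 - -7495\right)} + P} = \sqrt{\frac{-9351 + 11190}{22268 + \left(4862 - -7495\right)} - 11247} = \sqrt{\frac{1839}{22268 + \left(4862 + 7495\right)} - 11247} = \sqrt{\frac{1839}{22268 + 12357} - 11247} = \sqrt{\frac{1839}{34625} - 11247} = \sqrt{- \frac{389425536}{34625}} = \frac{24 i \sqrt{936379110}}{6925}$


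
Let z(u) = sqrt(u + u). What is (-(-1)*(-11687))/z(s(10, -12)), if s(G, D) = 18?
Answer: -11687/6 ≈ -1947.8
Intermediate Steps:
z(u) = sqrt(2)*sqrt(u) (z(u) = sqrt(2*u) = sqrt(2)*sqrt(u))
(-(-1)*(-11687))/z(s(10, -12)) = (-(-1)*(-11687))/((sqrt(2)*sqrt(18))) = (-1*11687)/((sqrt(2)*(3*sqrt(2)))) = -11687/6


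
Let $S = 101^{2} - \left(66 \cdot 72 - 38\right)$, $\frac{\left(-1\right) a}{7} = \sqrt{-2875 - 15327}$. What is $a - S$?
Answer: $-5487 - 7 i \sqrt{18202} \approx -5487.0 - 944.4 i$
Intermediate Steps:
$a = - 7 i \sqrt{18202}$ ($a = - 7 \sqrt{-2875 - 15327} = - 7 \sqrt{-18202} = - 7 i \sqrt{18202} \approx - 944.4 i$)
$S = 5487$ ($S = 10201 - \left(4752 - 38\right) = 10201 - 4714 = 5487$)
$a - S = - 7 i \sqrt{18202} - 5487 = -5487 - 7 i \sqrt{18202}$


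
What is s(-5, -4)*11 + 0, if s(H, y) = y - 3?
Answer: -77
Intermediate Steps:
s(H, y) = -3 + y
s(-5, -4)*11 + 0 = (-3 - 4)*11 + 0 = -7*11 + 0 = -77 + 0 = -77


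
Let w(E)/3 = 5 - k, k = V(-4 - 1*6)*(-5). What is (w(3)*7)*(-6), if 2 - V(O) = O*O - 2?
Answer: 59850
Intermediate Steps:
V(O) = 4 - O² (V(O) = 2 - (O*O - 2) = 2 - (O² - 2) = 2 - (-2 + O²) = 2 + (2 - O²) = 4 - O²)
k = 480 (k = (4 - (-4 - 1*6)²)*(-5) = (4 - (-4 - 6)²)*(-5) = (4 - 1*(-10)²)*(-5) = (4 - 1*100)*(-5) = (4 - 100)*(-5) = -96*(-5) = 480)
w(E) = -1425 (w(E) = 3*(5 - 1*480) = 3*(5 - 480) = 3*(-475) = -1425)
(w(3)*7)*(-6) = -1425*7*(-6) = -9975*(-6) = 59850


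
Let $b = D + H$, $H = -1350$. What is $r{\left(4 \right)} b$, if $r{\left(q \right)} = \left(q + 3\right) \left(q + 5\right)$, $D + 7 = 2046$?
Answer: $43407$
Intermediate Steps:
$D = 2039$ ($D = -7 + 2046 = 2039$)
$r{\left(q \right)} = \left(3 + q\right) \left(5 + q\right)$
$b = 689$ ($b = 2039 - 1350 = 689$)
$r{\left(4 \right)} b = \left(15 + 4^{2} + 8 \cdot 4\right) 689 = \left(15 + 16 + 32\right) 689 = 63 \cdot 689 = 43407$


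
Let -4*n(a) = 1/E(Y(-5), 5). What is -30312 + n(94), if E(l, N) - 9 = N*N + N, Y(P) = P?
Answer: -4728673/156 ≈ -30312.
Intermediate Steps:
E(l, N) = 9 + N + N**2 (E(l, N) = 9 + (N*N + N) = 9 + (N**2 + N) = 9 + (N + N**2) = 9 + N + N**2)
n(a) = -1/156 (n(a) = -1/(4*(9 + 5 + 5**2)) = -1/(4*(9 + 5 + 25)) = -1/4/39 = -1/4*1/39 = -1/156)
-30312 + n(94) = -30312 - 1/156 = -4728673/156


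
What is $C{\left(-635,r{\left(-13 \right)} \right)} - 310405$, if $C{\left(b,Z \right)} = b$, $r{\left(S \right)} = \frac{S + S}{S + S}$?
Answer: $-311040$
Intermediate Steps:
$r{\left(S \right)} = 1$ ($r{\left(S \right)} = \frac{2 S}{2 S} = 2 S \frac{1}{2 S} = 1$)
$C{\left(-635,r{\left(-13 \right)} \right)} - 310405 = -635 - 310405 = -311040$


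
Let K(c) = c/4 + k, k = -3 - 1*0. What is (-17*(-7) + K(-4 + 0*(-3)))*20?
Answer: 2300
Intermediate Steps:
k = -3 (k = -3 + 0 = -3)
K(c) = -3 + c/4 (K(c) = c/4 - 3 = -3 + c/4)
(-17*(-7) + K(-4 + 0*(-3)))*20 = (-17*(-7) + (-3 + (-4 + 0*(-3))/4))*20 = (119 + (-3 + (-4 + 0)/4))*20 = (119 + (-3 + (¼)*(-4)))*20 = (119 + (-3 - 1))*20 = (119 - 4)*20 = 115*20 = 2300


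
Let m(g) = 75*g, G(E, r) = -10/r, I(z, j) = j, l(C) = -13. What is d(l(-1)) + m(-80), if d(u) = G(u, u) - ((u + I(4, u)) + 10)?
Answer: -77782/13 ≈ -5983.2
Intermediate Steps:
d(u) = -10 - 10/u - 2*u (d(u) = -10/u - ((u + u) + 10) = -10/u - (2*u + 10) = -10/u - (10 + 2*u) = -10/u + (-10 - 2*u) = -10 - 10/u - 2*u)
d(l(-1)) + m(-80) = (-10 - 10/(-13) - 2*(-13)) + 75*(-80) = (-10 - 10*(-1/13) + 26) - 6000 = (-10 + 10/13 + 26) - 6000 = 218/13 - 6000 = -77782/13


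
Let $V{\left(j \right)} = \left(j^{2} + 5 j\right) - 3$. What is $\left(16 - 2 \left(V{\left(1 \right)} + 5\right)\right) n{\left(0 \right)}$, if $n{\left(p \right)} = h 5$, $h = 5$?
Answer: $0$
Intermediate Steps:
$V{\left(j \right)} = -3 + j^{2} + 5 j$
$n{\left(p \right)} = 25$ ($n{\left(p \right)} = 5 \cdot 5 = 25$)
$\left(16 - 2 \left(V{\left(1 \right)} + 5\right)\right) n{\left(0 \right)} = \left(16 - 2 \left(\left(-3 + 1^{2} + 5 \cdot 1\right) + 5\right)\right) 25 = \left(16 - 2 \left(\left(-3 + 1 + 5\right) + 5\right)\right) 25 = \left(16 - 2 \left(3 + 5\right)\right) 25 = \left(16 - 16\right) 25 = 0 \cdot 25 = 0$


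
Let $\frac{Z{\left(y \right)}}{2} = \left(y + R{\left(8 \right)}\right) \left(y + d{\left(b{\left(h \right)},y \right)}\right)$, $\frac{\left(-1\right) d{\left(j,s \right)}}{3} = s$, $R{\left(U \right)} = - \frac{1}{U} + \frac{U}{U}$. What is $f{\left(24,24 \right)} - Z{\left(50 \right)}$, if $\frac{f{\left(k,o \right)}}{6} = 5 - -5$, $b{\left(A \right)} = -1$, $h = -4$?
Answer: $10235$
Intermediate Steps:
$R{\left(U \right)} = 1 - \frac{1}{U}$ ($R{\left(U \right)} = - \frac{1}{U} + 1 = 1 - \frac{1}{U}$)
$d{\left(j,s \right)} = - 3 s$
$f{\left(k,o \right)} = 60$ ($f{\left(k,o \right)} = 6 \left(5 - -5\right) = 6 \left(5 + 5\right) = 6 \cdot 10 = 60$)
$Z{\left(y \right)} = - 4 y \left(\frac{7}{8} + y\right)$ ($Z{\left(y \right)} = 2 \left(y + \frac{-1 + 8}{8}\right) \left(y - 3 y\right) = 2 \left(y + \frac{1}{8} \cdot 7\right) \left(- 2 y\right) = 2 \left(y + \frac{7}{8}\right) \left(- 2 y\right) = 2 \left(\frac{7}{8} + y\right) \left(- 2 y\right) = 2 \left(- 2 y \left(\frac{7}{8} + y\right)\right) = - 4 y \left(\frac{7}{8} + y\right)$)
$f{\left(24,24 \right)} - Z{\left(50 \right)} = 60 - \frac{1}{2} \cdot 50 \left(-7 - 400\right) = 60 - \frac{1}{2} \cdot 50 \left(-407\right) = 60 - -10175 = 60 + 10175 = 10235$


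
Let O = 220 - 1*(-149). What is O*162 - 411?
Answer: 59367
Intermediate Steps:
O = 369 (O = 220 + 149 = 369)
O*162 - 411 = 369*162 - 411 = 59778 - 411 = 59367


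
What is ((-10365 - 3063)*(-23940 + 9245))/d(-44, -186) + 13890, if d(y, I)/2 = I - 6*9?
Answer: -3177621/8 ≈ -3.9720e+5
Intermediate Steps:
d(y, I) = -108 + 2*I (d(y, I) = 2*(I - 6*9) = 2*(I - 54) = 2*(-54 + I) = -108 + 2*I)
((-10365 - 3063)*(-23940 + 9245))/d(-44, -186) + 13890 = ((-10365 - 3063)*(-23940 + 9245))/(-108 + 2*(-186)) + 13890 = (-13428*(-14695))/(-108 - 372) + 13890 = 197324460/(-480) + 13890 = 197324460*(-1/480) + 13890 = -3288741/8 + 13890 = -3177621/8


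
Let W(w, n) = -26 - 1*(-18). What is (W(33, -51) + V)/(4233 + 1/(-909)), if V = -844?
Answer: -193617/961949 ≈ -0.20128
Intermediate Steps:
W(w, n) = -8 (W(w, n) = -26 + 18 = -8)
(W(33, -51) + V)/(4233 + 1/(-909)) = (-8 - 844)/(4233 + 1/(-909)) = -852/(4233 - 1/909) = -852/3847796/909 = -852*909/3847796 = -193617/961949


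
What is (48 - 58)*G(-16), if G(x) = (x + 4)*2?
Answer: 240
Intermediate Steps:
G(x) = 8 + 2*x (G(x) = (4 + x)*2 = 8 + 2*x)
(48 - 58)*G(-16) = (48 - 58)*(8 + 2*(-16)) = -10*(8 - 32) = -10*(-24) = 240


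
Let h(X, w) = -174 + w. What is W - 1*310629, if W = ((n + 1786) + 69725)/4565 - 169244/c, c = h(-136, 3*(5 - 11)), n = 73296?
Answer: -67864926029/219120 ≈ -3.0972e+5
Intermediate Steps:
c = -192 (c = -174 + 3*(5 - 11) = -174 + 3*(-6) = -174 - 18 = -192)
W = 200100451/219120 (W = ((73296 + 1786) + 69725)/4565 - 169244/(-192) = (75082 + 69725)*(1/4565) - 169244*(-1/192) = 144807*(1/4565) + 42311/48 = 144807/4565 + 42311/48 = 200100451/219120 ≈ 913.20)
W - 1*310629 = 200100451/219120 - 1*310629 = 200100451/219120 - 310629 = -67864926029/219120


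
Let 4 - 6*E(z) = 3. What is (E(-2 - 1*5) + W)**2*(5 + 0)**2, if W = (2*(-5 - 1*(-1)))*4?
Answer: 912025/36 ≈ 25334.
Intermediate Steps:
E(z) = 1/6 (E(z) = 2/3 - 1/6*3 = 2/3 - 1/2 = 1/6)
W = -32 (W = (2*(-5 + 1))*4 = (2*(-4))*4 = -8*4 = -32)
(E(-2 - 1*5) + W)**2*(5 + 0)**2 = (1/6 - 32)**2*(5 + 0)**2 = (-191/6)**2*5**2 = (36481/36)*25 = 912025/36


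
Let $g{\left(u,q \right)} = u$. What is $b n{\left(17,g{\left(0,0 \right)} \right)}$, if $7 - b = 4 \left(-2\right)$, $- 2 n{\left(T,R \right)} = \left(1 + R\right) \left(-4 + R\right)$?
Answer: $30$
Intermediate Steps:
$n{\left(T,R \right)} = - \frac{\left(1 + R\right) \left(-4 + R\right)}{2}$
$b = 15$ ($b = 7 - 4 \left(-2\right) = 7 - -8 = 7 + 8 = 15$)
$b n{\left(17,g{\left(0,0 \right)} \right)} = 15 \left(2 - \frac{0^{2}}{2} + \frac{3}{2} \cdot 0\right) = 15 \left(2 - 0 + 0\right) = 15 \left(2 + 0 + 0\right) = 15 \cdot 2 = 30$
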